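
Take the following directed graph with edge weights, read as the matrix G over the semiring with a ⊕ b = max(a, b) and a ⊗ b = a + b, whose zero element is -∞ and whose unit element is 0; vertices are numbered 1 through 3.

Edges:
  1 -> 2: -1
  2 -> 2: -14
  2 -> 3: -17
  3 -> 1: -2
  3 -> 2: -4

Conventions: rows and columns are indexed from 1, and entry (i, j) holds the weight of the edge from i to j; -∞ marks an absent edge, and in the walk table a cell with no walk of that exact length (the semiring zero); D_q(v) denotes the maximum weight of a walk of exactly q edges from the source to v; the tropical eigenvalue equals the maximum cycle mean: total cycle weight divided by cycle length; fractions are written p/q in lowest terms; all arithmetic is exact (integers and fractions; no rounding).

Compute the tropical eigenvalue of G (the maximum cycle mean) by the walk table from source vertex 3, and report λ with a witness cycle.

q=0: [-∞, -∞, 0]
q=1: [-2, -4, -∞]
q=2: [-∞, -3, -21]
q=3: [-23, -17, -20]
Optimal cycle mean attained by: cycle 1->2->3->1, total (-1) + (-17) + (-2), length 3.
Answer: λ = -20/3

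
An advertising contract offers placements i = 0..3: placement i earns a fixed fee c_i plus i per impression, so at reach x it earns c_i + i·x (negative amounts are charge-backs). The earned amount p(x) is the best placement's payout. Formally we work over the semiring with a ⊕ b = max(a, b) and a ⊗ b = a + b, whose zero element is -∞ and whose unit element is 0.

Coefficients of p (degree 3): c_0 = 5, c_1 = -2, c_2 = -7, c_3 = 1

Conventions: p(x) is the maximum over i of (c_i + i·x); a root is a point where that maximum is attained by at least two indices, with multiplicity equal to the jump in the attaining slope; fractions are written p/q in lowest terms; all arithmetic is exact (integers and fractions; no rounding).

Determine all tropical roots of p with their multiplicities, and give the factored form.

hull edge (i=0, c=5) to (i=3, c=1): slope -4/3, span 3
Factored form: p(x) = 1 ⊗ (x ⊕ 4/3) ⊗ (x ⊕ 4/3) ⊗ (x ⊕ 4/3)
Answer: roots = 4/3 (mult 3)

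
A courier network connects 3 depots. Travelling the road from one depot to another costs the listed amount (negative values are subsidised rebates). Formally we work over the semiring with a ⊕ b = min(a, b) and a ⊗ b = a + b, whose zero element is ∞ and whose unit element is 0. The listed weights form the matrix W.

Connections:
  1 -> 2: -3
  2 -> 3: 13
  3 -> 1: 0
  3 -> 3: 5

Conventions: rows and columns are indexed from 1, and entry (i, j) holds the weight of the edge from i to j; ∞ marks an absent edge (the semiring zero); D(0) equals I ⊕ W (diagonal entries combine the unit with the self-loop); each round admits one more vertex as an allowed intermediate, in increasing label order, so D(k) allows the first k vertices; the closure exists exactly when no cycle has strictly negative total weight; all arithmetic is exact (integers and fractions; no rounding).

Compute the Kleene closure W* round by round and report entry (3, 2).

D(0):
  [0, -3, ∞]
  [∞, 0, 13]
  [0, ∞, 0]
D(1):
  [0, -3, ∞]
  [∞, 0, 13]
  [0, -3, 0]
D(2):
  [0, -3, 10]
  [∞, 0, 13]
  [0, -3, 0]
D(3):
  [0, -3, 10]
  [13, 0, 13]
  [0, -3, 0]
Answer: W*[3][2] = -3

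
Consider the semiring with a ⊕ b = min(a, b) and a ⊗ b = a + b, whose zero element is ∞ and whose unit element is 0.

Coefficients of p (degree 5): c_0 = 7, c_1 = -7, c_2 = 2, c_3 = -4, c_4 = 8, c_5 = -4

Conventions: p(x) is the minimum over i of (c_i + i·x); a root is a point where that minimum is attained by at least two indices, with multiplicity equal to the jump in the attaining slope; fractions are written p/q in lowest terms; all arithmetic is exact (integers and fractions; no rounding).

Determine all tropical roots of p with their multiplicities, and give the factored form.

hull edge (i=0, c=7) to (i=1, c=-7): slope -14, span 1
hull edge (i=1, c=-7) to (i=5, c=-4): slope 3/4, span 4
Factored form: p(x) = -4 ⊗ (x ⊕ (-3/4)) ⊗ (x ⊕ (-3/4)) ⊗ (x ⊕ (-3/4)) ⊗ (x ⊕ (-3/4)) ⊗ (x ⊕ 14)
Answer: roots = -3/4 (mult 4), 14 (mult 1)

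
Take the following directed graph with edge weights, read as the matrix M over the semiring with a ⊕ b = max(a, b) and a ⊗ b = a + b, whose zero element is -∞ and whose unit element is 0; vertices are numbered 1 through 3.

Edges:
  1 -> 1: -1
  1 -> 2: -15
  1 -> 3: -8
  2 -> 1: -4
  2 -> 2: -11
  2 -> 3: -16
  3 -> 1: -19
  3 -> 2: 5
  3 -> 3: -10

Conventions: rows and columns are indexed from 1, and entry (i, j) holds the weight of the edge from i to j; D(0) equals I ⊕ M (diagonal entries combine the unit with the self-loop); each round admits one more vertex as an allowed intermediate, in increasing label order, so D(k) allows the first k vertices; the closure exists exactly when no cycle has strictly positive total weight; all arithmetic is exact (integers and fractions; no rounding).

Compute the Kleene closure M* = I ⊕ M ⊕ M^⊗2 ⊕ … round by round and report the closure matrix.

D(0):
  [0, -15, -8]
  [-4, 0, -16]
  [-19, 5, 0]
D(1):
  [0, -15, -8]
  [-4, 0, -12]
  [-19, 5, 0]
D(2):
  [0, -15, -8]
  [-4, 0, -12]
  [1, 5, 0]
D(3):
  [0, -3, -8]
  [-4, 0, -12]
  [1, 5, 0]
Answer: M* = [[0, -3, -8], [-4, 0, -12], [1, 5, 0]]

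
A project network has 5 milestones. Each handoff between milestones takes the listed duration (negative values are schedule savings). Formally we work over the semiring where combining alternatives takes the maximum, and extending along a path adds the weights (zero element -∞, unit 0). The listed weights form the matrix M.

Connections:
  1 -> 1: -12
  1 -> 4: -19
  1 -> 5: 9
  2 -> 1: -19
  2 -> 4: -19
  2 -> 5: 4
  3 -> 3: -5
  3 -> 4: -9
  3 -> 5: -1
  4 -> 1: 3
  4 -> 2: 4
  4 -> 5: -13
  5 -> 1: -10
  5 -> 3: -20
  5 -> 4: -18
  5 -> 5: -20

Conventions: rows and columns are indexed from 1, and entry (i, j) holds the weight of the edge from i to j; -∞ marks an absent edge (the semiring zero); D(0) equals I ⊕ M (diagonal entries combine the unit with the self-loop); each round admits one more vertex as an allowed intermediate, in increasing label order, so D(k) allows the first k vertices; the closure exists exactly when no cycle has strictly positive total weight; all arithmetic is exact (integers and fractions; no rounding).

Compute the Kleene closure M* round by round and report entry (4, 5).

D(0):
  [0, -∞, -∞, -19, 9]
  [-19, 0, -∞, -19, 4]
  [-∞, -∞, 0, -9, -1]
  [3, 4, -∞, 0, -13]
  [-10, -∞, -20, -18, 0]
D(1):
  [0, -∞, -∞, -19, 9]
  [-19, 0, -∞, -19, 4]
  [-∞, -∞, 0, -9, -1]
  [3, 4, -∞, 0, 12]
  [-10, -∞, -20, -18, 0]
D(2):
  [0, -∞, -∞, -19, 9]
  [-19, 0, -∞, -19, 4]
  [-∞, -∞, 0, -9, -1]
  [3, 4, -∞, 0, 12]
  [-10, -∞, -20, -18, 0]
D(3):
  [0, -∞, -∞, -19, 9]
  [-19, 0, -∞, -19, 4]
  [-∞, -∞, 0, -9, -1]
  [3, 4, -∞, 0, 12]
  [-10, -∞, -20, -18, 0]
D(4):
  [0, -15, -∞, -19, 9]
  [-16, 0, -∞, -19, 4]
  [-6, -5, 0, -9, 3]
  [3, 4, -∞, 0, 12]
  [-10, -14, -20, -18, 0]
D(5):
  [0, -5, -11, -9, 9]
  [-6, 0, -16, -14, 4]
  [-6, -5, 0, -9, 3]
  [3, 4, -8, 0, 12]
  [-10, -14, -20, -18, 0]
Answer: M*[4][5] = 12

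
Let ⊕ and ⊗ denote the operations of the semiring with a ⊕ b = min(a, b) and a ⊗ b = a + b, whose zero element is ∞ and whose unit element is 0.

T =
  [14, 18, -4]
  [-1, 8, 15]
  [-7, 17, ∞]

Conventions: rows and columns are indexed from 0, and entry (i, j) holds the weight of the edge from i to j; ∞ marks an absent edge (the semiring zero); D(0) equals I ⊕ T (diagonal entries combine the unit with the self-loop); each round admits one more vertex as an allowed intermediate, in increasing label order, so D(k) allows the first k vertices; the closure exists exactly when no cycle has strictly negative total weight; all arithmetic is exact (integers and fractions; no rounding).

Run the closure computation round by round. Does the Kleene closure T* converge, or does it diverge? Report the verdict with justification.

D(0):
  [0, 18, -4]
  [-1, 0, 15]
  [-7, 17, 0]
Detection: at round 1, diagonal entry (2, 2) turns strictly negative.
Key observation: the cycle 2->0->2 has total weight (-7) + (-4), which is strictly negative.
Answer: DIVERGES — negative cycle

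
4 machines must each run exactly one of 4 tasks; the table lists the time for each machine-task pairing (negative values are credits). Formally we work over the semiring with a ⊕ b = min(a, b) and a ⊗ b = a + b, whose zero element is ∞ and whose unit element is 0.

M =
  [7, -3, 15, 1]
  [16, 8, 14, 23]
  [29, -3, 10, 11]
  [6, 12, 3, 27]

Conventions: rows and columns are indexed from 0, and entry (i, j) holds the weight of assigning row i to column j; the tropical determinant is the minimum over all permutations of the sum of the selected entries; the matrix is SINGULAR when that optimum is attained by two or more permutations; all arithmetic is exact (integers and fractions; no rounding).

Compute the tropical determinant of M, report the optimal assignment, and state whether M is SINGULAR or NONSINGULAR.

σ = (0, 1, 2, 3): 7 + 8 + 10 + 27 = 52
σ = (0, 1, 3, 2): 7 + 8 + 11 + 3 = 29
σ = (0, 2, 1, 3): 7 + 14 + (-3) + 27 = 45
σ = (0, 2, 3, 1): 7 + 14 + 11 + 12 = 44
σ = (0, 3, 1, 2): 7 + 23 + (-3) + 3 = 30
σ = (0, 3, 2, 1): 7 + 23 + 10 + 12 = 52
σ = (1, 0, 2, 3): (-3) + 16 + 10 + 27 = 50
σ = (1, 0, 3, 2): (-3) + 16 + 11 + 3 = 27
σ = (1, 2, 0, 3): (-3) + 14 + 29 + 27 = 67
σ = (1, 2, 3, 0): (-3) + 14 + 11 + 6 = 28
σ = (1, 3, 0, 2): (-3) + 23 + 29 + 3 = 52
σ = (1, 3, 2, 0): (-3) + 23 + 10 + 6 = 36
σ = (2, 0, 1, 3): 15 + 16 + (-3) + 27 = 55
σ = (2, 0, 3, 1): 15 + 16 + 11 + 12 = 54
σ = (2, 1, 0, 3): 15 + 8 + 29 + 27 = 79
σ = (2, 1, 3, 0): 15 + 8 + 11 + 6 = 40
σ = (2, 3, 0, 1): 15 + 23 + 29 + 12 = 79
σ = (2, 3, 1, 0): 15 + 23 + (-3) + 6 = 41
σ = (3, 0, 1, 2): 1 + 16 + (-3) + 3 = 17
σ = (3, 0, 2, 1): 1 + 16 + 10 + 12 = 39
σ = (3, 1, 0, 2): 1 + 8 + 29 + 3 = 41
σ = (3, 1, 2, 0): 1 + 8 + 10 + 6 = 25
σ = (3, 2, 0, 1): 1 + 14 + 29 + 12 = 56
σ = (3, 2, 1, 0): 1 + 14 + (-3) + 6 = 18
Optimal value attained by: σ = (3, 0, 1, 2).
Answer: det⊕(M) = 17; verdict: NONSINGULAR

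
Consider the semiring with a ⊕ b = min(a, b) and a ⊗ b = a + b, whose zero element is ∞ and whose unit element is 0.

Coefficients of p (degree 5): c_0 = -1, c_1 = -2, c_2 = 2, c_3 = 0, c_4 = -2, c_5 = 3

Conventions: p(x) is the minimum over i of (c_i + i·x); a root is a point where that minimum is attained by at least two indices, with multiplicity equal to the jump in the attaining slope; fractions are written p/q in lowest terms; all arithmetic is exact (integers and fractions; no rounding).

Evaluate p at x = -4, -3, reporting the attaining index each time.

p(-4) = min(-1+0·(-4)=-1, -2+1·(-4)=-6, 2+2·(-4)=-6, 0+3·(-4)=-12, -2+4·(-4)=-18, 3+5·(-4)=-17) = -18 (attained by i=4)
p(-3) = min(-1+0·(-3)=-1, -2+1·(-3)=-5, 2+2·(-3)=-4, 0+3·(-3)=-9, -2+4·(-3)=-14, 3+5·(-3)=-12) = -14 (attained by i=4)
Answer: p(-4) = -18; p(-3) = -14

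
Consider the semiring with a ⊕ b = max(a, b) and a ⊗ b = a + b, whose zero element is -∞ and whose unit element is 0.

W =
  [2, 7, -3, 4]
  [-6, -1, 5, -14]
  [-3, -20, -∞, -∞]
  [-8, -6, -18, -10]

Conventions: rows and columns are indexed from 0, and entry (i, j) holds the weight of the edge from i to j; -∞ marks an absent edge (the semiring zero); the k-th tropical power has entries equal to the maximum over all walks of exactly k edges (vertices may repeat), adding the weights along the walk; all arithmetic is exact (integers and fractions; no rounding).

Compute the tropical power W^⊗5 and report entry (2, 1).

W^⊗2:
  [4, 9, 12, 6]
  [2, 1, 4, -2]
  [-1, 4, -6, 1]
  [-6, -1, -1, -4]
W^⊗3:
  [9, 11, 14, 8]
  [4, 9, 6, 6]
  [1, 6, 9, 3]
  [-4, 1, 4, -2]
W^⊗4:
  [11, 16, 16, 13]
  [6, 11, 14, 8]
  [6, 8, 11, 5]
  [1, 3, 6, 0]
W^⊗5:
  [13, 18, 21, 15]
  [11, 13, 16, 10]
  [8, 13, 13, 10]
  [3, 8, 8, 5]
Key observation: the optimum is the walk 2->0->1->2->0->1, with weight (-3) + 7 + 5 + (-3) + 7 = 13.
Optimal value attained by: walk 2->0->1->2->0->1.
Answer: (W^⊗5)[2][1] = 13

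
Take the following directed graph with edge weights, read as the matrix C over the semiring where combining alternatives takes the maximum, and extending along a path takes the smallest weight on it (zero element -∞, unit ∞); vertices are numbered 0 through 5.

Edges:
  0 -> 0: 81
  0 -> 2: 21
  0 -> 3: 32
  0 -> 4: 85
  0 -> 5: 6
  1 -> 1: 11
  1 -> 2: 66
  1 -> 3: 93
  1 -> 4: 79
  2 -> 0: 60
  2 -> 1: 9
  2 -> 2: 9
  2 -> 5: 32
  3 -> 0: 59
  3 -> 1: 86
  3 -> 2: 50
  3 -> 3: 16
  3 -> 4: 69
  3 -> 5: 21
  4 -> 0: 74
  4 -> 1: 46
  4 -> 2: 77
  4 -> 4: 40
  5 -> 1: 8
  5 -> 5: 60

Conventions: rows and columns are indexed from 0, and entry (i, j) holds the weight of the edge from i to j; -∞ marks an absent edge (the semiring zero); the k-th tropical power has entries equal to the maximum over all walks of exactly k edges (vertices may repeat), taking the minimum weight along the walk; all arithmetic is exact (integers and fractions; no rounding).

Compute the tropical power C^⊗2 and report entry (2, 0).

C^⊗2:
  [81, 46, 77, 32, 81, 21]
  [74, 86, 77, 16, 69, 32]
  [60, 9, 21, 32, 60, 32]
  [69, 46, 69, 86, 79, 32]
  [74, 40, 46, 46, 74, 32]
  [-∞, 8, 8, 8, 8, 60]
Key observation: the optimum is the walk 2->0->0, with weight 60 min 81 = 60.
Optimal value attained by: walk 2->0->0.
Answer: (C^⊗2)[2][0] = 60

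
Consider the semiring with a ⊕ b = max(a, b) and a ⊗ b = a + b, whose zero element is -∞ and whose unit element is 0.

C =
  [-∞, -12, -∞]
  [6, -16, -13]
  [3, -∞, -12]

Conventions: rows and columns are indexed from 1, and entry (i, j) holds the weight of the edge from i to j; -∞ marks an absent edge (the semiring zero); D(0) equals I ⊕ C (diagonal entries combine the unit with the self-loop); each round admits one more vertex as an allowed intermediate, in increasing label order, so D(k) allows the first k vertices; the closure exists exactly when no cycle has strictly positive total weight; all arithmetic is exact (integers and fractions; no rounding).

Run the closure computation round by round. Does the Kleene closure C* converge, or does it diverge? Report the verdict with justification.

D(0):
  [0, -12, -∞]
  [6, 0, -13]
  [3, -∞, 0]
D(1):
  [0, -12, -∞]
  [6, 0, -13]
  [3, -9, 0]
D(2):
  [0, -12, -25]
  [6, 0, -13]
  [3, -9, 0]
D(3):
  [0, -12, -25]
  [6, 0, -13]
  [3, -9, 0]
Key observation: every diagonal entry stays at the unit through all rounds, so no improving cycle exists.
Answer: CONVERGES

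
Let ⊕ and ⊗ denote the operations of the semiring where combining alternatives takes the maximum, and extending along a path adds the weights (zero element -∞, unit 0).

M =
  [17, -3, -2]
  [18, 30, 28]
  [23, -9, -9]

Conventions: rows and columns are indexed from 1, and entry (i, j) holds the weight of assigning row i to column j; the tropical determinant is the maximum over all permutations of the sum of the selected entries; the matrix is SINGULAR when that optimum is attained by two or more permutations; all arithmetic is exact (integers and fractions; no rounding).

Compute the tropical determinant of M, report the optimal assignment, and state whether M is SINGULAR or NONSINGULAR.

σ = (1, 2, 3): 17 + 30 + (-9) = 38
σ = (1, 3, 2): 17 + 28 + (-9) = 36
σ = (2, 1, 3): (-3) + 18 + (-9) = 6
σ = (2, 3, 1): (-3) + 28 + 23 = 48
σ = (3, 1, 2): (-2) + 18 + (-9) = 7
σ = (3, 2, 1): (-2) + 30 + 23 = 51
Optimal value attained by: σ = (3, 2, 1).
Answer: det⊕(M) = 51; verdict: NONSINGULAR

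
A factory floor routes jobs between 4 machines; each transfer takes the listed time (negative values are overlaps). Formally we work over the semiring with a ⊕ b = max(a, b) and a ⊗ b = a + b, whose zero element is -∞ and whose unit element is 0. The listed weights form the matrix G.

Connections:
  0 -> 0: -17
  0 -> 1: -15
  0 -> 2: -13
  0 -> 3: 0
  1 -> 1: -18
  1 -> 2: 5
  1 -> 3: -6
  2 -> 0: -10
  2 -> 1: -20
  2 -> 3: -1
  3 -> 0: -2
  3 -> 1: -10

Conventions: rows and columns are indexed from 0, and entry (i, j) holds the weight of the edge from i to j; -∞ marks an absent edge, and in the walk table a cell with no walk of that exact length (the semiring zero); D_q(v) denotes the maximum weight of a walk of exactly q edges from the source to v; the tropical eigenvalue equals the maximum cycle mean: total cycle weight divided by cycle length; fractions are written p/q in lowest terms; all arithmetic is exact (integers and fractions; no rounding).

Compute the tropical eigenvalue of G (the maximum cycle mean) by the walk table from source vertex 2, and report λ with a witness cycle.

q=0: [-∞, -∞, 0, -∞]
q=1: [-10, -20, -∞, -1]
q=2: [-3, -11, -15, -10]
q=3: [-12, -18, -6, -3]
q=4: [-5, -13, -13, -7]
Optimal cycle mean attained by: cycle 0->3->0, total 0 + (-2), length 2.
Answer: λ = -1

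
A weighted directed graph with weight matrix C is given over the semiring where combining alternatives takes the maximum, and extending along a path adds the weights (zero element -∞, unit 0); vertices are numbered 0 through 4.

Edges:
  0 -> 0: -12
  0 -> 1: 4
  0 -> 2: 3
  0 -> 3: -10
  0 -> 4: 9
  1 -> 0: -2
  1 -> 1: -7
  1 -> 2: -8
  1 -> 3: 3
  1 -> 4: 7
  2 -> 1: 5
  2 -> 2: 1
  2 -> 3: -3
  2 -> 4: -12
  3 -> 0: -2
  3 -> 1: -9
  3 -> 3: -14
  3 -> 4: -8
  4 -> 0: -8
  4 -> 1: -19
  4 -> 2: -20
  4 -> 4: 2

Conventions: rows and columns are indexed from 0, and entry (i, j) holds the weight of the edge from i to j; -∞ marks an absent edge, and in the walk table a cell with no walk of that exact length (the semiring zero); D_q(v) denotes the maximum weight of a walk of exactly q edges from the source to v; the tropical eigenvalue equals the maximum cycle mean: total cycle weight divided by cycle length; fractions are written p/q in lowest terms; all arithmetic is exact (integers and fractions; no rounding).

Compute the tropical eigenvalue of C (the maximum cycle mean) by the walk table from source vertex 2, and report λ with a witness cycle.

q=0: [-∞, -∞, 0, -∞, -∞]
q=1: [-∞, 5, 1, -3, -12]
q=2: [3, 6, 2, 8, 12]
q=3: [6, 7, 6, 9, 14]
q=4: [7, 11, 9, 10, 16]
q=5: [9, 14, 10, 14, 18]
Optimal cycle mean attained by: cycle 0->2->1->3->0, total 3 + 5 + 3 + (-2), length 4.
Answer: λ = 9/4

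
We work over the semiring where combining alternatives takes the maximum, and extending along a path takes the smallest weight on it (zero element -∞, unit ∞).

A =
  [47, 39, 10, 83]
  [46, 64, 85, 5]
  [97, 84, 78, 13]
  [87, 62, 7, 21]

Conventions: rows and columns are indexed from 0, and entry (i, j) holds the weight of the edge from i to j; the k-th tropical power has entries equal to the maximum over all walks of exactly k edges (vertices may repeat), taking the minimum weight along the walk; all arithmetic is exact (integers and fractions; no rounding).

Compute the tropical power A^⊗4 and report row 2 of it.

A^⊗2:
  [83, 62, 39, 47]
  [85, 84, 78, 46]
  [78, 78, 84, 83]
  [47, 62, 62, 83]
A^⊗3:
  [47, 62, 62, 83]
  [78, 78, 84, 83]
  [84, 84, 78, 78]
  [83, 62, 62, 47]
A^⊗4:
  [83, 62, 62, 47]
  [84, 84, 78, 78]
  [78, 78, 84, 83]
  [62, 62, 62, 83]
Answer: row 2 of A^⊗4 = [78, 78, 84, 83]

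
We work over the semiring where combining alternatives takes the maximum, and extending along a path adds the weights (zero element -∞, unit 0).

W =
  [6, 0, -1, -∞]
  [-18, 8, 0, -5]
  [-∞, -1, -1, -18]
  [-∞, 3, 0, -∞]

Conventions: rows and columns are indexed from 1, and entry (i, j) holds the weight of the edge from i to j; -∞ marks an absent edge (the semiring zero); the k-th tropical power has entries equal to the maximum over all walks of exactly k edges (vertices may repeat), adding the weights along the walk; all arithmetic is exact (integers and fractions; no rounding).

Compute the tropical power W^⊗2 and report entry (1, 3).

W^⊗2:
  [12, 8, 5, -5]
  [-10, 16, 8, 3]
  [-19, 7, -1, -6]
  [-15, 11, 3, -2]
Key observation: the optimum is the walk 1->1->3, with weight 6 + (-1) = 5.
Optimal value attained by: walk 1->1->3.
Answer: (W^⊗2)[1][3] = 5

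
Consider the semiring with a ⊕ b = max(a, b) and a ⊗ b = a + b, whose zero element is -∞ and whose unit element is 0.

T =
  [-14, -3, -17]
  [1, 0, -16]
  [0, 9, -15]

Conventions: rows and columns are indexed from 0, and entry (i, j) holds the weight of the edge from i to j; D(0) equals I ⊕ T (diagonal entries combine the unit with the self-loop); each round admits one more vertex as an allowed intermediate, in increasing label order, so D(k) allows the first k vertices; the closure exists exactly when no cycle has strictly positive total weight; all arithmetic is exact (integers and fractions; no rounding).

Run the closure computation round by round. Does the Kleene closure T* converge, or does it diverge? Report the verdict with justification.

D(0):
  [0, -3, -17]
  [1, 0, -16]
  [0, 9, 0]
D(1):
  [0, -3, -17]
  [1, 0, -16]
  [0, 9, 0]
D(2):
  [0, -3, -17]
  [1, 0, -16]
  [10, 9, 0]
D(3):
  [0, -3, -17]
  [1, 0, -16]
  [10, 9, 0]
Key observation: every diagonal entry stays at the unit through all rounds, so no improving cycle exists.
Answer: CONVERGES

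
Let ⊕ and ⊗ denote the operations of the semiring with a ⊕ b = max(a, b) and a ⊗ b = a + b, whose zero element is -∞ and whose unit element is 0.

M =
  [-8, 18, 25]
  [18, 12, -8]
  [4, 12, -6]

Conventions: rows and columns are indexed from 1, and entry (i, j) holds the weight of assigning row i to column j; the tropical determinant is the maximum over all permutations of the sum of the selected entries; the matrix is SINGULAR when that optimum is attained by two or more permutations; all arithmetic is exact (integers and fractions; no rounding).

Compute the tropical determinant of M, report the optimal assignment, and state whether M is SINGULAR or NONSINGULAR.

σ = (1, 2, 3): (-8) + 12 + (-6) = -2
σ = (1, 3, 2): (-8) + (-8) + 12 = -4
σ = (2, 1, 3): 18 + 18 + (-6) = 30
σ = (2, 3, 1): 18 + (-8) + 4 = 14
σ = (3, 1, 2): 25 + 18 + 12 = 55
σ = (3, 2, 1): 25 + 12 + 4 = 41
Optimal value attained by: σ = (3, 1, 2).
Answer: det⊕(M) = 55; verdict: NONSINGULAR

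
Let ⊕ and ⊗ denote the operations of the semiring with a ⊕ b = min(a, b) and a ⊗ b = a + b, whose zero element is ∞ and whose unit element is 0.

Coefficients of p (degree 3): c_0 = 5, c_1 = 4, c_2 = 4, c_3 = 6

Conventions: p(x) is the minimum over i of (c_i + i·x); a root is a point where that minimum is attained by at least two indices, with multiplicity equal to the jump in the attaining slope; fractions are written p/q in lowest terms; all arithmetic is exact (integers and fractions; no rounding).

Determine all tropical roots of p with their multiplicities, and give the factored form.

hull edge (i=0, c=5) to (i=1, c=4): slope -1, span 1
hull edge (i=1, c=4) to (i=2, c=4): slope 0, span 1
hull edge (i=2, c=4) to (i=3, c=6): slope 2, span 1
Factored form: p(x) = 6 ⊗ (x ⊕ (-2)) ⊗ (x ⊕ 0) ⊗ (x ⊕ 1)
Answer: roots = -2 (mult 1), 0 (mult 1), 1 (mult 1)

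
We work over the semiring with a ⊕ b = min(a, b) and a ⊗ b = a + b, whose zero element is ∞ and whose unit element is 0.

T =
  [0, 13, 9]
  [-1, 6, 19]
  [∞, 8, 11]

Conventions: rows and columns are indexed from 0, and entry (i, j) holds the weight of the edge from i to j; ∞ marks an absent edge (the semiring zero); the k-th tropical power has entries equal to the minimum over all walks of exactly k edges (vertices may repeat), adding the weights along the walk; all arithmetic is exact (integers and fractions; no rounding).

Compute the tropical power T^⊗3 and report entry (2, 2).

T^⊗2:
  [0, 13, 9]
  [-1, 12, 8]
  [7, 14, 22]
T^⊗3:
  [0, 13, 9]
  [-1, 12, 8]
  [7, 20, 16]
Key observation: the optimum is the walk 2->1->0->2, with weight 8 + (-1) + 9 = 16.
Optimal value attained by: walk 2->1->0->2.
Answer: (T^⊗3)[2][2] = 16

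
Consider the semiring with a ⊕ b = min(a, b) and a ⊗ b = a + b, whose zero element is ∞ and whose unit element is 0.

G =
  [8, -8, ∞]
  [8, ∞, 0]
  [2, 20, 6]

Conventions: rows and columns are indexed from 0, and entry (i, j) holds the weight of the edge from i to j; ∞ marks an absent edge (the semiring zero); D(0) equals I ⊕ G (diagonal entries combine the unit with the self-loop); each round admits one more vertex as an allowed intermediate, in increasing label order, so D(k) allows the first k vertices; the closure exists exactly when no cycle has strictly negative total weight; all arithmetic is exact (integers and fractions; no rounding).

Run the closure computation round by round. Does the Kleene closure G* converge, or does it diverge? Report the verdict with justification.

D(0):
  [0, -8, ∞]
  [8, 0, 0]
  [2, 20, 0]
D(1):
  [0, -8, ∞]
  [8, 0, 0]
  [2, -6, 0]
Detection: at round 2, diagonal entry (2, 2) turns strictly negative.
Key observation: the cycle 2->0->1->2 has total weight 2 + (-8) + 0, which is strictly negative.
Answer: DIVERGES — negative cycle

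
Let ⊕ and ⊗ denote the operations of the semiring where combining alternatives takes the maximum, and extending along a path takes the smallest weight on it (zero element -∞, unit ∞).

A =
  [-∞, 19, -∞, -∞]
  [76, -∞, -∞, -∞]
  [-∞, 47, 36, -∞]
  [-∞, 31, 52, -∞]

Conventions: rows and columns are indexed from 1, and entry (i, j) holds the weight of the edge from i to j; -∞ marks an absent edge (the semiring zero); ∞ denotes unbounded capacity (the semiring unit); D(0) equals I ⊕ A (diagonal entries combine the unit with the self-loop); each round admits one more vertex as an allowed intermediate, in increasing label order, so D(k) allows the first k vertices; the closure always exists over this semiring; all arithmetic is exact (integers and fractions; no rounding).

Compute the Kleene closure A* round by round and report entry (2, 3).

D(0):
  [∞, 19, -∞, -∞]
  [76, ∞, -∞, -∞]
  [-∞, 47, ∞, -∞]
  [-∞, 31, 52, ∞]
D(1):
  [∞, 19, -∞, -∞]
  [76, ∞, -∞, -∞]
  [-∞, 47, ∞, -∞]
  [-∞, 31, 52, ∞]
D(2):
  [∞, 19, -∞, -∞]
  [76, ∞, -∞, -∞]
  [47, 47, ∞, -∞]
  [31, 31, 52, ∞]
D(3):
  [∞, 19, -∞, -∞]
  [76, ∞, -∞, -∞]
  [47, 47, ∞, -∞]
  [47, 47, 52, ∞]
D(4):
  [∞, 19, -∞, -∞]
  [76, ∞, -∞, -∞]
  [47, 47, ∞, -∞]
  [47, 47, 52, ∞]
Answer: A*[2][3] = -∞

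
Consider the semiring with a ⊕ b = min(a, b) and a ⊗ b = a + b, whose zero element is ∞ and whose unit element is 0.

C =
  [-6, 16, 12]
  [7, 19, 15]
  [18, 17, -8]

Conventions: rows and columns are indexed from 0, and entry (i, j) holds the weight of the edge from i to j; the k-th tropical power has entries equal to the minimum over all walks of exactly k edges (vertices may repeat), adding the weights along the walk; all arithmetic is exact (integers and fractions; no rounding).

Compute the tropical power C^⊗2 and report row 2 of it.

C^⊗2:
  [-12, 10, 4]
  [1, 23, 7]
  [10, 9, -16]
Answer: row 2 of C^⊗2 = [10, 9, -16]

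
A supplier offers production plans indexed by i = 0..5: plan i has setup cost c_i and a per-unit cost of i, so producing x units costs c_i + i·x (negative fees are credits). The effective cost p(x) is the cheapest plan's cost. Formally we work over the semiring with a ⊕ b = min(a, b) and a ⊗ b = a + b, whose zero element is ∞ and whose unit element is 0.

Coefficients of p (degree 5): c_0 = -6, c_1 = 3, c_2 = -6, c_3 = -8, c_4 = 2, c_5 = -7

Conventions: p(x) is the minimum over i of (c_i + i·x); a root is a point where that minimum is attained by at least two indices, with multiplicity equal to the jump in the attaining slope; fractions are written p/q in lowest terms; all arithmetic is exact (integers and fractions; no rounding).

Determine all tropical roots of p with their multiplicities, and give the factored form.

hull edge (i=0, c=-6) to (i=3, c=-8): slope -2/3, span 3
hull edge (i=3, c=-8) to (i=5, c=-7): slope 1/2, span 2
Factored form: p(x) = -7 ⊗ (x ⊕ (-1/2)) ⊗ (x ⊕ (-1/2)) ⊗ (x ⊕ 2/3) ⊗ (x ⊕ 2/3) ⊗ (x ⊕ 2/3)
Answer: roots = -1/2 (mult 2), 2/3 (mult 3)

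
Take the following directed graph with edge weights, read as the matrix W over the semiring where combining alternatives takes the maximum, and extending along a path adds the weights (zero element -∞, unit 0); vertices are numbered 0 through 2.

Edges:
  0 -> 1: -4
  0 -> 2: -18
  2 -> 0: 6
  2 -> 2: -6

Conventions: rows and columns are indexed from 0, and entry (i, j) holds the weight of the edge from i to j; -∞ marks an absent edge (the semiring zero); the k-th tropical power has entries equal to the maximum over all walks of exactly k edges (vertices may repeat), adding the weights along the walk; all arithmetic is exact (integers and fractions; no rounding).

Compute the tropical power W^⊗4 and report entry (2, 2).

W^⊗2:
  [-12, -∞, -24]
  [-∞, -∞, -∞]
  [0, 2, -12]
W^⊗3:
  [-18, -16, -30]
  [-∞, -∞, -∞]
  [-6, -4, -18]
W^⊗4:
  [-24, -22, -36]
  [-∞, -∞, -∞]
  [-12, -10, -24]
Key observation: the optimum is the walk 2->0->2->0->2, with weight 6 + (-18) + 6 + (-18) = -24.
Optimal value attained by: walk 2->0->2->0->2.
Answer: (W^⊗4)[2][2] = -24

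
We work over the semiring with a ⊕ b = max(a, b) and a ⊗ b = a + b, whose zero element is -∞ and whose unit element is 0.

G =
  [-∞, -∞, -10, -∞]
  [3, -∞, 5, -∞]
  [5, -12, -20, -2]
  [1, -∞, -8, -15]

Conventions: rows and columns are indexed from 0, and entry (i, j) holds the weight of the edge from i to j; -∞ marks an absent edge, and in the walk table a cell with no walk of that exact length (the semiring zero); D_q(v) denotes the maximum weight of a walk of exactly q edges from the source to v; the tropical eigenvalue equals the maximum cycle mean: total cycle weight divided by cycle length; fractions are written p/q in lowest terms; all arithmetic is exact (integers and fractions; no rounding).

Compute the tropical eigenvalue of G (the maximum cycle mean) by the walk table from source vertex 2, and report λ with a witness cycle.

q=0: [-∞, -∞, 0, -∞]
q=1: [5, -12, -20, -2]
q=2: [-1, -32, -5, -17]
q=3: [0, -17, -11, -7]
q=4: [-6, -23, -10, -13]
Optimal cycle mean attained by: cycle 0->2->0, total (-10) + 5, length 2.
Answer: λ = -5/2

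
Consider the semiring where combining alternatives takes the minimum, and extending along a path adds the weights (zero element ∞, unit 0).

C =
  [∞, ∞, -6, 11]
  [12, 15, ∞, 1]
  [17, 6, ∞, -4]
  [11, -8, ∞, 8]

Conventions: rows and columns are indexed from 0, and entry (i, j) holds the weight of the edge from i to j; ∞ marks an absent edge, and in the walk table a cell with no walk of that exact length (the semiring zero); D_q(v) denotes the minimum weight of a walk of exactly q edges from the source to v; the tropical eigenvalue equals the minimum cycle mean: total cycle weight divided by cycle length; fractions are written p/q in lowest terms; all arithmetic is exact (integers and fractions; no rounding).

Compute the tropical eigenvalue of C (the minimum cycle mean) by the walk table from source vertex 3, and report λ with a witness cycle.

q=0: [∞, ∞, ∞, 0]
q=1: [11, -8, ∞, 8]
q=2: [4, 0, 5, -7]
q=3: [4, -15, -2, 1]
q=4: [-3, -7, -2, -14]
Optimal cycle mean attained by: cycle 1->3->1, total 1 + (-8), length 2.
Answer: λ = -7/2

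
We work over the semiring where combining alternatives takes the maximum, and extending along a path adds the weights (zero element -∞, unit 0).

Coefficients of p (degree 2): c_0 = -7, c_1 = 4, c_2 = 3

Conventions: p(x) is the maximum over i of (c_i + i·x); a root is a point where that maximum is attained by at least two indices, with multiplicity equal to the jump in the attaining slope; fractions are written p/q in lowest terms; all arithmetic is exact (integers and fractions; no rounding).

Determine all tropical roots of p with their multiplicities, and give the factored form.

hull edge (i=0, c=-7) to (i=1, c=4): slope 11, span 1
hull edge (i=1, c=4) to (i=2, c=3): slope -1, span 1
Factored form: p(x) = 3 ⊗ (x ⊕ (-11)) ⊗ (x ⊕ 1)
Answer: roots = -11 (mult 1), 1 (mult 1)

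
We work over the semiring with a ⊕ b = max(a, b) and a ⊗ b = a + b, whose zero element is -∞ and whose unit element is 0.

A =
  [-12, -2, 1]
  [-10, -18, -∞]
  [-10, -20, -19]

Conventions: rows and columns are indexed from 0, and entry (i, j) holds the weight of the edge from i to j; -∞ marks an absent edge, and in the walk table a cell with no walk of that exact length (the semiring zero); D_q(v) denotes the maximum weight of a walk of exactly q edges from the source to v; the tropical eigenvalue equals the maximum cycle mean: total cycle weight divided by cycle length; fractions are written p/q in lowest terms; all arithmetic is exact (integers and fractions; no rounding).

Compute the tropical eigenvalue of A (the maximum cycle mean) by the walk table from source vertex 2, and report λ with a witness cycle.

q=0: [-∞, -∞, 0]
q=1: [-10, -20, -19]
q=2: [-22, -12, -9]
q=3: [-19, -24, -21]
Optimal cycle mean attained by: cycle 0->2->0, total 1 + (-10), length 2.
Answer: λ = -9/2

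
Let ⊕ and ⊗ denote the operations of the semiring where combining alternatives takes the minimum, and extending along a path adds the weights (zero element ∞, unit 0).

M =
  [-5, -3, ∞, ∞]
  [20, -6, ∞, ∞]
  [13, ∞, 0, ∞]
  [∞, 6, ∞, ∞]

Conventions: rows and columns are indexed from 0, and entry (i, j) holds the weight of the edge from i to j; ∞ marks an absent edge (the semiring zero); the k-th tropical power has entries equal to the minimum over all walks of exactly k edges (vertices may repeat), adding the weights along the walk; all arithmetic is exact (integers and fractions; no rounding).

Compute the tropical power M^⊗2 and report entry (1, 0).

M^⊗2:
  [-10, -9, ∞, ∞]
  [14, -12, ∞, ∞]
  [8, 10, 0, ∞]
  [26, 0, ∞, ∞]
Key observation: the optimum is the walk 1->1->0, with weight (-6) + 20 = 14.
Optimal value attained by: walk 1->1->0.
Answer: (M^⊗2)[1][0] = 14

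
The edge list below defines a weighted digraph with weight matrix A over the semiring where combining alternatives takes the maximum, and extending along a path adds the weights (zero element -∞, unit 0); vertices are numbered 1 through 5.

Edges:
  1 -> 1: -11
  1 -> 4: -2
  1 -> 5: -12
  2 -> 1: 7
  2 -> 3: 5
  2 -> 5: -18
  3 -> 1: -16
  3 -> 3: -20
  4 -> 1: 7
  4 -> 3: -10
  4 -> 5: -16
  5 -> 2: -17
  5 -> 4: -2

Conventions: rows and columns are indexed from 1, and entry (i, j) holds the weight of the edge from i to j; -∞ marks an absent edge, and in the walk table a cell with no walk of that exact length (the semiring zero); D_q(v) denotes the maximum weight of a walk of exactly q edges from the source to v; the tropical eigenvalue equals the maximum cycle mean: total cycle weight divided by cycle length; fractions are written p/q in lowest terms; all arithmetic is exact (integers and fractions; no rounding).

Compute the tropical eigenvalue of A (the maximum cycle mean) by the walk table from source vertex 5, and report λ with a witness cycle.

q=0: [-∞, -∞, -∞, -∞, 0]
q=1: [-∞, -17, -∞, -2, -∞]
q=2: [5, -∞, -12, -∞, -18]
q=3: [-6, -35, -32, 3, -7]
q=4: [10, -24, -7, -8, -13]
q=5: [-1, -30, -18, 8, -2]
Optimal cycle mean attained by: cycle 1->4->1, total (-2) + 7, length 2.
Answer: λ = 5/2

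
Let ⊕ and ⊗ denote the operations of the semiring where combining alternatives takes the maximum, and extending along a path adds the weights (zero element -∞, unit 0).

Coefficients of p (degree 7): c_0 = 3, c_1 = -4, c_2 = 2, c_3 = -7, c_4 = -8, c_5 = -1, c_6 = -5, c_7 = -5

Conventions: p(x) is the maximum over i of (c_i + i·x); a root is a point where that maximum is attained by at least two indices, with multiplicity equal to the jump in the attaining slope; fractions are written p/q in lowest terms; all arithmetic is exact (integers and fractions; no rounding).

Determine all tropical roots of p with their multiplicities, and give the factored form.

hull edge (i=0, c=3) to (i=2, c=2): slope -1/2, span 2
hull edge (i=2, c=2) to (i=5, c=-1): slope -1, span 3
hull edge (i=5, c=-1) to (i=7, c=-5): slope -2, span 2
Factored form: p(x) = -5 ⊗ (x ⊕ 1/2) ⊗ (x ⊕ 1/2) ⊗ (x ⊕ 1) ⊗ (x ⊕ 1) ⊗ (x ⊕ 1) ⊗ (x ⊕ 2) ⊗ (x ⊕ 2)
Answer: roots = 1/2 (mult 2), 1 (mult 3), 2 (mult 2)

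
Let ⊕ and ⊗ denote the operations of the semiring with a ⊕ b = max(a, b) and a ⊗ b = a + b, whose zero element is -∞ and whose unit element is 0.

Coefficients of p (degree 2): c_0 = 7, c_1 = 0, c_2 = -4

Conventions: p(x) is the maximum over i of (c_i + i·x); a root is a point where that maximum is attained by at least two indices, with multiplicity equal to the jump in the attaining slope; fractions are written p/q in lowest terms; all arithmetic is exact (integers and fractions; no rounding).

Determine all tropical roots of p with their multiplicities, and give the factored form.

hull edge (i=0, c=7) to (i=2, c=-4): slope -11/2, span 2
Factored form: p(x) = -4 ⊗ (x ⊕ 11/2) ⊗ (x ⊕ 11/2)
Answer: roots = 11/2 (mult 2)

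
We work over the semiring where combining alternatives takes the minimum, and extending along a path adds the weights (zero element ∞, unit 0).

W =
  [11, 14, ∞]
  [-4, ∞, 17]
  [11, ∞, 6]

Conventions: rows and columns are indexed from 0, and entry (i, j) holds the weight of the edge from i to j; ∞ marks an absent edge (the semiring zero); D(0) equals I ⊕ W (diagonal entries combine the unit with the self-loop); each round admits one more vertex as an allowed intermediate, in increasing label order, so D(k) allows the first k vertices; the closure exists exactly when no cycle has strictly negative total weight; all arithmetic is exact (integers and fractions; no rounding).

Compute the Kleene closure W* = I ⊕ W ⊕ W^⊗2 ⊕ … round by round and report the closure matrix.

D(0):
  [0, 14, ∞]
  [-4, 0, 17]
  [11, ∞, 0]
D(1):
  [0, 14, ∞]
  [-4, 0, 17]
  [11, 25, 0]
D(2):
  [0, 14, 31]
  [-4, 0, 17]
  [11, 25, 0]
D(3):
  [0, 14, 31]
  [-4, 0, 17]
  [11, 25, 0]
Answer: W* = [[0, 14, 31], [-4, 0, 17], [11, 25, 0]]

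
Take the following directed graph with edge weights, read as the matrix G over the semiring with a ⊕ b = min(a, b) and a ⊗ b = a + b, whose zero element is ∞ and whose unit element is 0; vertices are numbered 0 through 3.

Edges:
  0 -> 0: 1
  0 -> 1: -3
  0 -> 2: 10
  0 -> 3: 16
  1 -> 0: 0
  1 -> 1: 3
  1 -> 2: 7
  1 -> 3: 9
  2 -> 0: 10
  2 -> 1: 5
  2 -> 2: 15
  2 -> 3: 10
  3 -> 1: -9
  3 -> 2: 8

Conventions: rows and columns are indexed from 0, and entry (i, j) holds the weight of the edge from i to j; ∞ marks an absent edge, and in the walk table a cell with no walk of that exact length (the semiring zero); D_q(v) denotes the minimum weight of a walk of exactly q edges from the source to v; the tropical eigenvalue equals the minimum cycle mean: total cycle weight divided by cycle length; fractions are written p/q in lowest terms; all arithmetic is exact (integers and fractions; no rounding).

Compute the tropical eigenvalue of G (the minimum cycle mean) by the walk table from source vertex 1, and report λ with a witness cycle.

q=0: [∞, 0, ∞, ∞]
q=1: [0, 3, 7, 9]
q=2: [1, -3, 10, 12]
q=3: [-3, -2, 4, 6]
q=4: [-2, -6, 5, 7]
Optimal cycle mean attained by: cycle 0->1->0, total (-3) + 0, length 2.
Answer: λ = -3/2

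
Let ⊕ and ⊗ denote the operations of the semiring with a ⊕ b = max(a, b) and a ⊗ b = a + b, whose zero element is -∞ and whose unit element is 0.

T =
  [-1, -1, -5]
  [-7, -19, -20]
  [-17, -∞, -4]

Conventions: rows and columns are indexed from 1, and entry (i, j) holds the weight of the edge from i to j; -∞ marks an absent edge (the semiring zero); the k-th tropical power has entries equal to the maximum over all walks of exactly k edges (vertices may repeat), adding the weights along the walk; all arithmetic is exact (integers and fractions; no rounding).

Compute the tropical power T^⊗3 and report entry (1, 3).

T^⊗2:
  [-2, -2, -6]
  [-8, -8, -12]
  [-18, -18, -8]
T^⊗3:
  [-3, -3, -7]
  [-9, -9, -13]
  [-19, -19, -12]
Key observation: the optimum is the walk 1->1->1->3, with weight (-1) + (-1) + (-5) = -7.
Optimal value attained by: walk 1->1->1->3.
Answer: (T^⊗3)[1][3] = -7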